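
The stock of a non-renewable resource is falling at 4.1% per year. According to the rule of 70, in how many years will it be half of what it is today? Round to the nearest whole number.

Falling at 4.1%, it halves about every 70/4.1 = 17.07 years.

around 17 years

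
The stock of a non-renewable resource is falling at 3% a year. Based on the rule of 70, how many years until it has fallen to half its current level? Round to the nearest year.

around 23 years

Falling at 3%, it halves about every 70/3 = 23.33 years.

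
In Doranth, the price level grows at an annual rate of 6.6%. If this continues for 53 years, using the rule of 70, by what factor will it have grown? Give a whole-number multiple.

Doubling time ≈ 70/6.6 = 10.61 years.
53/10.61 ≈ 5 doublings, so about 2^5 = 32×.

32 times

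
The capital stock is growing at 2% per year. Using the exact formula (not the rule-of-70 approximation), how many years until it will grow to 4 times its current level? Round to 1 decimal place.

t = ln(4) / ln(1 + 0.02) = 1.3863 / 0.019803 ≈ 70.00.

70.0 years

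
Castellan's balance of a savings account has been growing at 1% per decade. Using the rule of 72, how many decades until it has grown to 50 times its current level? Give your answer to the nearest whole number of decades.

One doubling takes 72/1 = 72.00 decades.
Reaching 50× takes log₂(50) ≈ 5.64 doublings.
5.64 × 72.00 ≈ 406 decades.

≈ 406 decades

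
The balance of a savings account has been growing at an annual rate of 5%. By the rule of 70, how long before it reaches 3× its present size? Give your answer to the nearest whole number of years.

≈ 22 years

At 5% it doubles every 70/5 ≈ 14.00 years.
3× is log₂ 3 ≈ 1.58 doublings, so ≈ 1.58 × 14.00 = 22 years.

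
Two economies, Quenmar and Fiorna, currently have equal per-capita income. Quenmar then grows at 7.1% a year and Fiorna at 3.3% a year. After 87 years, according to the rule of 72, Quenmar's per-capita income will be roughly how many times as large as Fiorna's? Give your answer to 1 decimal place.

Rate gap = 7.1% − 3.3% = 3.8 points.
The ratio doubles every 72/3.8 ≈ 18.95 years.
87/18.95 ≈ 4.59 doublings → ratio ≈ 2^4.59 ≈ 24.1.

around 24.1 times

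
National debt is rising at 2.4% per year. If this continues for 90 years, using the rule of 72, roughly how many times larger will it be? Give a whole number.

≈ 8 times

At 2.4% one doubling takes ≈ 30.00 years; 90 years is 3 of them, so ×8.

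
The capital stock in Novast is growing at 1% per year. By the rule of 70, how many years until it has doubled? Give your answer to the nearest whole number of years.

about 70 years

Doubling time ≈ 70 / 1 = 70.00 years.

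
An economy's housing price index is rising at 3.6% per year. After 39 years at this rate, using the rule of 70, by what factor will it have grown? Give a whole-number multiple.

Doubling time ≈ 70/3.6 = 19.44 years.
39/19.44 ≈ 2 doublings, so about 2^2 = 4×.

roughly 4 times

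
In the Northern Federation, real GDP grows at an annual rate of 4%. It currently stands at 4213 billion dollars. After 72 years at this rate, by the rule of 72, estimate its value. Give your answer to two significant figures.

Doubling time ≈ 72/4 = 18.00 years.
72 years is 72/18.00 ≈ 4.00 doublings, a factor of 2^4.00 ≈ 16.00.
4213 × 16.00 ≈ 67000 billion dollars.

≈ 67000 billion dollars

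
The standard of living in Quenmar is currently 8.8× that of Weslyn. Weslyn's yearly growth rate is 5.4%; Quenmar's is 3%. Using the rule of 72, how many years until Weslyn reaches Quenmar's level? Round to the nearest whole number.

The growth-rate gap is 5.4% − 3% = 2.4 percentage points.
So the ratio between them halves every 72/2.4 ≈ 30.00 years.
An 8.8× gap takes log₂(8.8) ≈ 3.14 halvings to close: 3.14 × 30.00 ≈ 94 years.

≈ 94 years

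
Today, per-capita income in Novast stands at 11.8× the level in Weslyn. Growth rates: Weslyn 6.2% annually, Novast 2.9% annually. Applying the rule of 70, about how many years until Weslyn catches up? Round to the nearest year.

76 years

Weslyn gains on Novast at 6.2% − 2.9% = 3.3 points a year.
At that relative rate the gap halves every 70/3.3 ≈ 21.21 years.
An 11.8× gap takes log₂(11.8) ≈ 3.56 halvings to close: 3.56 × 21.21 ≈ 76 years.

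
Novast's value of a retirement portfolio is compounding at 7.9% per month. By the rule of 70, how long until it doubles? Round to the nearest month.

≈ 9 months

70/7.9 ≈ 8.86, so it doubles roughly every 9 months.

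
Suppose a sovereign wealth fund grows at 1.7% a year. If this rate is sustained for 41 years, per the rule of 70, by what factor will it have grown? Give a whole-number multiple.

Doubling time ≈ 70/1.7 = 41.18 years.
41/41.18 ≈ 1 doubling, so about 2^1 = 2×.

roughly 2 times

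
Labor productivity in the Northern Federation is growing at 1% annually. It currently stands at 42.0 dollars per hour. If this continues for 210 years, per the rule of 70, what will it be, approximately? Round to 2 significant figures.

It doubles every 70/1 ≈ 70.00 years, so 210 years is 3.00 doublings.
2^3.00 ≈ 8.00; 42.0 × 8.00 ≈ 340 dollars per hour.

approximately 340 dollars per hour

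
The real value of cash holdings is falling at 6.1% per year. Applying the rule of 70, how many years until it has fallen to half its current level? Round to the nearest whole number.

Falling at 6.1%, it halves about every 70/6.1 = 11.48 years.

≈ 11 years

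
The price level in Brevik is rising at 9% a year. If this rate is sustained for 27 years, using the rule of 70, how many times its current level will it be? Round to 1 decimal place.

Doubles every ≈ 7.78 years (70/9).
27 years is 3.47 doublings; 2^3.47 ≈ 11.1×.

around 11.1 times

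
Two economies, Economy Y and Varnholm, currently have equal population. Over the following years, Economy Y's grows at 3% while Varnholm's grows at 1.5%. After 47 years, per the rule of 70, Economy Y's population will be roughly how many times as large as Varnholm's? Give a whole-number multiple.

Rate gap = 3% − 1.5% = 1.5 points.
The ratio doubles every 70/1.5 ≈ 46.67 years.
47/46.67 ≈ 1.01 doublings → ratio ≈ 2^1.01 ≈ 2.

around 2 times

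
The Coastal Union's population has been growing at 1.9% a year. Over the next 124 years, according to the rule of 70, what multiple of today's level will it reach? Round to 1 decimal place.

Doubling time ≈ 70/1.9 = 36.84 years.
124 years / 36.84 ≈ 3.37 doublings → factor 2^3.37 ≈ 10.3.

≈ 10.3 times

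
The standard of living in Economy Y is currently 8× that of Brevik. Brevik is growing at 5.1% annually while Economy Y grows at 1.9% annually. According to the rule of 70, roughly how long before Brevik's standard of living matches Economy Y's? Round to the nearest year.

What matters is the difference: 3.2 pp.
Rule of 70 on the gap: the ratio halves every 70/3.2 ≈ 21.88 years.
An 8× gap closes after 3 halvings: 3 × 21.88 ≈ 66 years.

66 years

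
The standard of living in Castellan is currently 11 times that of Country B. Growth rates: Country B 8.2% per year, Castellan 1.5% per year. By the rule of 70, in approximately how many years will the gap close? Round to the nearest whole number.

around 36 years

Country B gains on Castellan at 8.2% − 1.5% = 6.7 points a year.
At that relative rate the gap halves every 70/6.7 ≈ 10.45 years.
An 11 times gap takes log₂(11) ≈ 3.46 halvings to close: 3.46 × 10.45 ≈ 36 years.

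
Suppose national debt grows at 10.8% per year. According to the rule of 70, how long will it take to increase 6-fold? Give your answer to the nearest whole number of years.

around 17 years

One doubling takes 70/10.8 = 6.48 years.
6× is log₂ 6 ≈ 2.58 doublings, so ≈ 2.58 × 6.48 = 17 years.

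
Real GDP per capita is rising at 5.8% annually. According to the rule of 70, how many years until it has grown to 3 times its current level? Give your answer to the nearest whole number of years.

about 19 years

At 5.8% it doubles every 70/5.8 ≈ 12.07 years.
Reaching 3× takes log₂(3) ≈ 1.58 doublings.
1.58 × 12.07 ≈ 19 years.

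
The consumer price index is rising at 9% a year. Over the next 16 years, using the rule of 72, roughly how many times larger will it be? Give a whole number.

roughly 4 times

At 9% one doubling takes ≈ 8.00 years; 16 years is 2 of them, so ×4.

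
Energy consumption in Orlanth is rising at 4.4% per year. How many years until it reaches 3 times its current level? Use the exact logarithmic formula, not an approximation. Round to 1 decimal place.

t = ln(3) / ln(1 + 0.044) = 1.0986 / 0.043059 ≈ 25.51.

25.5 years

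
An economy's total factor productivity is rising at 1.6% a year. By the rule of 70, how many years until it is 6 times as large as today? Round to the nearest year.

approximately 113 years

One doubling takes 70/1.6 = 43.75 years.
Reaching 6× takes log₂(6) ≈ 2.58 doublings.
2.58 × 43.75 ≈ 113 years.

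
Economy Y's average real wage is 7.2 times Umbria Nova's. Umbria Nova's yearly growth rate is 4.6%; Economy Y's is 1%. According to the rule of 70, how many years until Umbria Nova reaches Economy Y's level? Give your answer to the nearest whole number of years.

Umbria Nova gains on Economy Y at 4.6% − 1% = 3.6 points a year.
At that relative rate the gap halves every 70/3.6 ≈ 19.44 years.
A 7.2 times gap takes log₂(7.2) ≈ 2.85 halvings to close: 2.85 × 19.44 ≈ 55 years.

about 55 years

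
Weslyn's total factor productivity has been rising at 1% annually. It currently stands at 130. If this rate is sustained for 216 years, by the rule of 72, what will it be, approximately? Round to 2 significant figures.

approximately 1000

Doubling time ≈ 72/1 = 72.00 years.
216 years is 216/72.00 ≈ 3.00 doublings, a factor of 2^3.00 ≈ 8.00.
130 × 8.00 ≈ 1000.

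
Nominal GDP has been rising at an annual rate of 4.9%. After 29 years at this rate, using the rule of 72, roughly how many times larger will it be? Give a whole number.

about 4 times

Doubling time ≈ 72/4.9 = 14.69 years.
29/14.69 ≈ 2 doublings, so about 2^2 = 4×.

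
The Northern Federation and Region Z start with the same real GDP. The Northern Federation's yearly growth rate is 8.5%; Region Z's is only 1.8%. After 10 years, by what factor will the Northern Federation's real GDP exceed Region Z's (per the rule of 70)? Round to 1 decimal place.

roughly 1.9 times

Rate gap = 8.5% − 1.8% = 6.7 points.
The ratio doubles every 70/6.7 ≈ 10.45 years.
10/10.45 ≈ 0.96 doublings → ratio ≈ 2^0.96 ≈ 1.9.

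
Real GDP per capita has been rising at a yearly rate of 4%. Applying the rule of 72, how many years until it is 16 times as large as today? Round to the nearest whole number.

roughly 72 years

Doubling time ≈ 72/4 = 18.00 years.
16× is 4 doublings, so 4 × 18.00 ≈ 72 years.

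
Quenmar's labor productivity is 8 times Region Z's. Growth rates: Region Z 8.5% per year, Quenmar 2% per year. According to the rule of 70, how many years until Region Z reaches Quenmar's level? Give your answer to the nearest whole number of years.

32 years

What matters is the difference: 6.5 pp.
Rule of 70 on the gap: the ratio halves every 70/6.5 ≈ 10.77 years.
An 8 times gap closes after 3 halvings: 3 × 10.77 ≈ 32 years.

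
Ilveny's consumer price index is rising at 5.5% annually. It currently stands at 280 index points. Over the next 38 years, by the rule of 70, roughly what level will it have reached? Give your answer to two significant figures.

approximately 2200 index points

It doubles every 70/5.5 ≈ 12.73 years, so 38 years is 2.99 doublings.
2^2.99 ≈ 7.94; 280 × 7.94 ≈ 2200 index points.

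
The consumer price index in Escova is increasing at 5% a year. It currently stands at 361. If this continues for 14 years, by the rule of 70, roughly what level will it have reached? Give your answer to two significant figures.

It doubles every 70/5 ≈ 14.00 years, so 14 years is 1.00 doublings.
2^1.00 ≈ 2.00; 361 × 2.00 ≈ 720.

about 720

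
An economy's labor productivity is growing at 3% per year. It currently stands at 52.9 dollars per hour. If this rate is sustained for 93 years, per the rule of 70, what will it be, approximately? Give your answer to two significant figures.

It doubles every 70/3 ≈ 23.33 years, so 93 years is 3.99 doublings.
2^3.99 ≈ 15.89; 52.9 × 15.89 ≈ 840 dollars per hour.

about 840 dollars per hour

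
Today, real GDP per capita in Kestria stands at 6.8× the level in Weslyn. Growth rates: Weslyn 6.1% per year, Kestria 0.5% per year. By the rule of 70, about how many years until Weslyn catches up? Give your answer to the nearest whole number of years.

What matters is the difference: 5.6 pp.
Rule of 70 on the gap: the ratio halves every 70/5.6 ≈ 12.50 years.
A 6.8× gap takes log₂(6.8) ≈ 2.77 halvings to close: 2.77 × 12.50 ≈ 35 years.

roughly 35 years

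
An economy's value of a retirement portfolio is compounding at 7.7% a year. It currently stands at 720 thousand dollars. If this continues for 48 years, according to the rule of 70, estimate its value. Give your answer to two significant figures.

approximately 28000 thousand dollars

Doubling time ≈ 70/7.7 = 9.09 years.
48 years is 48/9.09 ≈ 5.28 doublings, a factor of 2^5.28 ≈ 38.85.
720 × 38.85 ≈ 28000 thousand dollars.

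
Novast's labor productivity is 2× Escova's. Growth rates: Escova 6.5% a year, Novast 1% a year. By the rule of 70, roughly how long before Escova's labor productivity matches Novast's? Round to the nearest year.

around 13 years

What matters is the difference: 5.5 pp.
Rule of 70 on the gap: the ratio halves every 70/5.5 ≈ 12.73 years.
A 2× gap closes after 1 halving: 1 × 12.73 ≈ 13 years.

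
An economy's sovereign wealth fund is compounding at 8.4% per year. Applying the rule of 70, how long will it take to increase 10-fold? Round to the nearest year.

One doubling takes 70/8.4 = 8.33 years.
10× is log₂ 10 ≈ 3.32 doublings, so ≈ 3.32 × 8.33 = 28 years.

28 years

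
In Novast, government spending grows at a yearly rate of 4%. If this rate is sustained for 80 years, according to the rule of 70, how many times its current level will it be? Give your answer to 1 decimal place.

about 23.8 times

Doubling time ≈ 70/4 = 17.50 years.
80 years / 17.50 ≈ 4.57 doublings → factor 2^4.57 ≈ 23.8.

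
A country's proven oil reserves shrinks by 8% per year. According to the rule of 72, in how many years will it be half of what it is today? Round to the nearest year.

Falling at 8%, it halves about every 72/8 = 9.00 years.

around 9 years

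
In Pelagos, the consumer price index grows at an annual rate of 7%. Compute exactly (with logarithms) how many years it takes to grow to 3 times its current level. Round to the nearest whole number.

16 years

t = ln(3) / ln(1 + 0.07) = 1.0986 / 0.067659 ≈ 16.24.
≈ 16 years.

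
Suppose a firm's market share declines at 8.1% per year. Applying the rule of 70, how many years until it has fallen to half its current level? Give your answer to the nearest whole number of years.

Halving time ≈ 70 / 8.1 = 8.64 → 9 years.

roughly 9 years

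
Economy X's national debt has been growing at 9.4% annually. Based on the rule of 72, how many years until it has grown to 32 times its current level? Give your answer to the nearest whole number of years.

roughly 38 years

Doubling time ≈ 72/9.4 = 7.66 years.
Getting to 32× needs 5 doublings: 5 × 7.66 ≈ 38 years.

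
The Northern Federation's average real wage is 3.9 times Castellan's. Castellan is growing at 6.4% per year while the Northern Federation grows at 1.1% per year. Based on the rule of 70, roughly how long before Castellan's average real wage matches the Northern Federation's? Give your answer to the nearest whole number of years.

Castellan gains on the Northern Federation at 6.4% − 1.1% = 5.3 points a year.
At that relative rate the gap halves every 70/5.3 ≈ 13.21 years.
A 3.9 times gap takes log₂(3.9) ≈ 1.96 halvings to close: 1.96 × 13.21 ≈ 26 years.

roughly 26 years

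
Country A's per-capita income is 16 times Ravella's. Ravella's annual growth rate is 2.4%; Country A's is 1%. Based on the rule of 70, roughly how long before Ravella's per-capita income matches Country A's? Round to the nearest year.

about 200 years

The growth-rate gap is 2.4% − 1% = 1.4 percentage points.
So the ratio between them halves every 70/1.4 ≈ 50.00 years.
A 16 times gap closes after 4 halvings: 4 × 50.00 ≈ 200 years.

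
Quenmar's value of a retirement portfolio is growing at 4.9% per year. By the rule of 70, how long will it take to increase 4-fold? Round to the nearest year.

Doubling time ≈ 70/4.9 = 14.29 years.
Getting to 4× needs 2 doublings: 2 × 14.29 ≈ 29 years.

≈ 29 years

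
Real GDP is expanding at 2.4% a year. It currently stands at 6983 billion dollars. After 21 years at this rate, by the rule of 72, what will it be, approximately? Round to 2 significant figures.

approximately 11000 billion dollars

It doubles every 72/2.4 ≈ 30.00 years, so 21 years is 0.70 doublings.
2^0.70 ≈ 1.62; 6983 × 1.62 ≈ 11000 billion dollars.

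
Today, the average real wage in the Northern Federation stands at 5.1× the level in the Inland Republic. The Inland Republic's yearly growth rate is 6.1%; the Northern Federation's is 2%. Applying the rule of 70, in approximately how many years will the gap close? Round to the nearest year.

≈ 40 years

What matters is the difference: 4.1 pp.
Rule of 70 on the gap: the ratio halves every 70/4.1 ≈ 17.07 years.
A 5.1× gap takes log₂(5.1) ≈ 2.35 halvings to close: 2.35 × 17.07 ≈ 40 years.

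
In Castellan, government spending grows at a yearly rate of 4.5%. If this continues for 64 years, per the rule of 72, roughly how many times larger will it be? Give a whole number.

72/4.5 ≈ 16.00 years per doubling.
64 years fits 4 doublings: 2^4 = 16.

around 16 times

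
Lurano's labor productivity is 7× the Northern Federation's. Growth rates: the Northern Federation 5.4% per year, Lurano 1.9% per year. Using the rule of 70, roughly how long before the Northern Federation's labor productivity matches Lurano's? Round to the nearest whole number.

What matters is the difference: 3.5 pp.
Rule of 70 on the gap: the ratio halves every 70/3.5 ≈ 20.00 years.
A 7× gap takes log₂(7) ≈ 2.81 halvings to close: 2.81 × 20.00 ≈ 56 years.

roughly 56 years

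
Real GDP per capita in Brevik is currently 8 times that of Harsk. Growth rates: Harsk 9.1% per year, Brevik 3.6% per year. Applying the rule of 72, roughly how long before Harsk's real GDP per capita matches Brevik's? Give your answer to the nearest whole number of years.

about 39 years

The growth-rate gap is 9.1% − 3.6% = 5.5 percentage points.
So the ratio between them halves every 72/5.5 ≈ 13.09 years.
An 8 times gap closes after 3 halvings: 3 × 13.09 ≈ 39 years.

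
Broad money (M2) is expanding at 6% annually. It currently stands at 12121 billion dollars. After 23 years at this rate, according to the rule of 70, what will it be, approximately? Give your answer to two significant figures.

It doubles every 70/6 ≈ 11.67 years, so 23 years is 1.97 doublings.
2^1.97 ≈ 3.92; 12121 × 3.92 ≈ 48000 billion dollars.

48000 billion dollars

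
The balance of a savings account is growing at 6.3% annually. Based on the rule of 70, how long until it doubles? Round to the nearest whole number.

70/6.3 ≈ 11.11, so it doubles roughly every 11 years.

around 11 years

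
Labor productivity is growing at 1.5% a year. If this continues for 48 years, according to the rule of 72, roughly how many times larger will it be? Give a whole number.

72/1.5 ≈ 48.00 years per doubling.
48 years fits 1 doubling: 2^1 = 2.

2 times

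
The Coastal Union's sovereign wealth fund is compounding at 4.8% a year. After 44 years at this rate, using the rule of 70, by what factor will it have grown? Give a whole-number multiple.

Doubling time ≈ 70/4.8 = 14.58 years.
44/14.58 ≈ 3 doublings, so about 2^3 = 8×.

≈ 8 times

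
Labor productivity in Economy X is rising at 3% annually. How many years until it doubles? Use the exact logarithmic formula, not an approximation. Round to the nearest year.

23 years

t = ln(2) / ln(1 + 0.03) = 0.6931 / 0.029559 ≈ 23.45.
≈ 23 years.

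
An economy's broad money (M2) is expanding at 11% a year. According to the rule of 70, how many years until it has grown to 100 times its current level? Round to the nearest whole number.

about 42 years

Doubling time ≈ 70/11 = 6.36 years.
Reaching 100× takes log₂(100) ≈ 6.64 doublings.
6.64 × 6.36 ≈ 42 years.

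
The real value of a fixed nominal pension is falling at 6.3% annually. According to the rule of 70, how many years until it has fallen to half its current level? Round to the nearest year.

The rule works in reverse for decay: 70/6.3 ≈ 11.11 years to halve.

about 11 years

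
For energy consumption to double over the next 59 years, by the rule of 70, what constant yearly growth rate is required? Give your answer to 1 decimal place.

70 / 59 ≈ 1.19, so about 1.2% per year.

about 1.2%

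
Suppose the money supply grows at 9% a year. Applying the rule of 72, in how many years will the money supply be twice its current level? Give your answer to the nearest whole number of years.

72/9 ≈ 8.00, so it doubles roughly every 8 years.

≈ 8 years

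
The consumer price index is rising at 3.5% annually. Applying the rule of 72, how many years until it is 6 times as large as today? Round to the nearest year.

roughly 53 years

At 3.5% it doubles every 72/3.5 ≈ 20.57 years.
6× is log₂ 6 ≈ 2.58 doublings, so ≈ 2.58 × 20.57 = 53 years.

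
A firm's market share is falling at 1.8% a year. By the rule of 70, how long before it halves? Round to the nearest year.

39 years

Falling at 1.8%, it halves about every 70/1.8 = 38.89 years.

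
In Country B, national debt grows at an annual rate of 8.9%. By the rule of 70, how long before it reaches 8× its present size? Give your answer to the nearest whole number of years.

One doubling takes 70/8.9 = 7.87 years.
Getting to 8× needs 3 doublings: 3 × 7.87 ≈ 24 years.

roughly 24 years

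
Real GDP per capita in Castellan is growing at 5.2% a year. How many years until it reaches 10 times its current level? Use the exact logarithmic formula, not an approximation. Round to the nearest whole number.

45 years

t = ln(10) / ln(1 + 0.052) = 2.3026 / 0.050693 ≈ 45.42.
≈ 45 years.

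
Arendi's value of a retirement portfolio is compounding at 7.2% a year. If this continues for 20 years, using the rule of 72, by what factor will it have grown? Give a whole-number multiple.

about 4 times

72/7.2 ≈ 10.00 years per doubling.
20 years fits 2 doublings: 2^2 = 4.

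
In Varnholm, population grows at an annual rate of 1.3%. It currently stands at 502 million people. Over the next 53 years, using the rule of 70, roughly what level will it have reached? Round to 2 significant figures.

Doubling time ≈ 70/1.3 = 53.85 years.
53 years is 53/53.85 ≈ 0.98 doublings, a factor of 2^0.98 ≈ 1.97.
502 × 1.97 ≈ 990 million people.

about 990 million people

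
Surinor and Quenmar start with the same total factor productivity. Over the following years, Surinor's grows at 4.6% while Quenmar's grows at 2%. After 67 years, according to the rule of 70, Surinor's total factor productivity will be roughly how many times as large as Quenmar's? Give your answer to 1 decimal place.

Surinor pulls ahead at 2.6 pp per year, so the ratio doubles every 70/2.6 ≈ 26.92 years.
In 67 years that's 2.49 doublings: 2^2.49 ≈ 5.6.

roughly 5.6 times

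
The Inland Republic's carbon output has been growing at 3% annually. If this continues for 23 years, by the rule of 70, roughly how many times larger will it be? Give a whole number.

70/3 ≈ 23.33 years per doubling.
23 years fits 1 doubling: 2^1 = 2.

≈ 2 times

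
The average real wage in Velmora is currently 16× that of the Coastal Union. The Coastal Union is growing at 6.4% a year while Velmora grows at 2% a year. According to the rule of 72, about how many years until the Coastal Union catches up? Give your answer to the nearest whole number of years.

around 65 years

the Coastal Union gains on Velmora at 6.4% − 2% = 4.4 points a year.
At that relative rate the gap halves every 72/4.4 ≈ 16.36 years.
A 16× gap closes after 4 halvings: 4 × 16.36 ≈ 65 years.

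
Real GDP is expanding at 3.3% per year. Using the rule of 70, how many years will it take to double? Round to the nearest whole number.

21 years

70/3.3 ≈ 21.21, so it doubles roughly every 21 years.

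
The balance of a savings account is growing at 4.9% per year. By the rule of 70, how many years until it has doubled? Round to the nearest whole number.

≈ 14 years

At 4.9%, doubling takes about 70/4.9 = 14.29 years.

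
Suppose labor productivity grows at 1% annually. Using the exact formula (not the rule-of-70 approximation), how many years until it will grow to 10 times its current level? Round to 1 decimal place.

t = ln(10) / ln(1 + 0.01) = 2.3026 / 0.009950 ≈ 231.42.

231.4 years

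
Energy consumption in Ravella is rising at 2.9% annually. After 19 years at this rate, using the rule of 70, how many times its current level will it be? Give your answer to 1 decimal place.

roughly 1.7 times

Doubling time ≈ 70/2.9 = 24.14 years.
19 years / 24.14 ≈ 0.79 doublings → factor 2^0.79 ≈ 1.7.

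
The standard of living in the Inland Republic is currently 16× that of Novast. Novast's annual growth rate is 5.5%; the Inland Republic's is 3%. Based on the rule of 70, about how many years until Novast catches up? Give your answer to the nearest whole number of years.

The growth-rate gap is 5.5% − 3% = 2.5 percentage points.
So the ratio between them halves every 70/2.5 ≈ 28.00 years.
A 16× gap closes after 4 halvings: 4 × 28.00 ≈ 112 years.

around 112 years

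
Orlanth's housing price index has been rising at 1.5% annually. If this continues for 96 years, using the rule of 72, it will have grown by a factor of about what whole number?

approximately 4 times

Doubling time ≈ 72/1.5 = 48.00 years.
96/48.00 ≈ 2 doublings, so about 2^2 = 4×.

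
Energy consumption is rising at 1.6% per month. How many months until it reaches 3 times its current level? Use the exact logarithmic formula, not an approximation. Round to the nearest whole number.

t = ln(3) / ln(1 + 0.016) = 1.0986 / 0.015873 ≈ 69.21.
≈ 69 months.

69 months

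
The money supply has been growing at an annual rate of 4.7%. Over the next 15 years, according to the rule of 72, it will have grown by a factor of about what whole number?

about 2 times

At 4.7% one doubling takes ≈ 15.32 years; 15 years is 1 of them, so ×2.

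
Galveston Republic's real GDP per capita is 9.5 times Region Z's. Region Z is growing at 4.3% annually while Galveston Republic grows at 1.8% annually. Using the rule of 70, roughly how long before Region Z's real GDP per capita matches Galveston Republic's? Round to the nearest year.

What matters is the difference: 2.5 pp.
Rule of 70 on the gap: the ratio halves every 70/2.5 ≈ 28.00 years.
A 9.5 times gap takes log₂(9.5) ≈ 3.25 halvings to close: 3.25 × 28.00 ≈ 91 years.

around 91 years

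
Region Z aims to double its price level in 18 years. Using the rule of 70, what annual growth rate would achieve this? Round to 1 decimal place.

70 / 18 ≈ 3.89, so about 3.9% a year.

about 3.9%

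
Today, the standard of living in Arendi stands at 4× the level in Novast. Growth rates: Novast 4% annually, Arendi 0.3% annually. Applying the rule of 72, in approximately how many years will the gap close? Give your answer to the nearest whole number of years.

The growth-rate gap is 4% − 0.3% = 3.7 percentage points.
So the ratio between them halves every 72/3.7 ≈ 19.46 years.
A 4× gap closes after 2 halvings: 2 × 19.46 ≈ 39 years.

roughly 39 years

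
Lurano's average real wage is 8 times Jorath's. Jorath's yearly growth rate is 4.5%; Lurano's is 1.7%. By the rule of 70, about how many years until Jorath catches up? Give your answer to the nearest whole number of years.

approximately 75 years

Jorath gains on Lurano at 4.5% − 1.7% = 2.8 points a year.
At that relative rate the gap halves every 70/2.8 ≈ 25.00 years.
An 8 times gap closes after 3 halvings: 3 × 25.00 ≈ 75 years.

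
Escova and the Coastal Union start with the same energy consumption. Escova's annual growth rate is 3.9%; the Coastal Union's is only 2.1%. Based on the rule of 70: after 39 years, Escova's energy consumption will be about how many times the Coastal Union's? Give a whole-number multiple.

around 2 times

Rate gap = 3.9% − 2.1% = 1.8 points.
The ratio doubles every 70/1.8 ≈ 38.89 years.
39/38.89 ≈ 1.00 doublings → ratio ≈ 2^1.00 ≈ 2.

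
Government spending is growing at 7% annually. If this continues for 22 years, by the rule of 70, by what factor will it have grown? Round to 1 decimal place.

Doubles every ≈ 10.00 years (70/7).
22 years is 2.20 doublings; 2^2.20 ≈ 4.6×.

roughly 4.6 times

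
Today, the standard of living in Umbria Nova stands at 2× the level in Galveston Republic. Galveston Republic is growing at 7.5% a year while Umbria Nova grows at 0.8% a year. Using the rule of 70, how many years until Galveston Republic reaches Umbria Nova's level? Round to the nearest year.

What matters is the difference: 6.7 pp.
Rule of 70 on the gap: the ratio halves every 70/6.7 ≈ 10.45 years.
A 2× gap closes after 1 halving: 1 × 10.45 ≈ 10 years.

around 10 years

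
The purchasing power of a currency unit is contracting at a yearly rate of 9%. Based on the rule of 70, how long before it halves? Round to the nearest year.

Falling at 9%, it halves about every 70/9 = 7.78 years.

8 years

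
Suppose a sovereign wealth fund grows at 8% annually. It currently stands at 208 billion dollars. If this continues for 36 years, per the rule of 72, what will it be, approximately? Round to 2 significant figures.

approximately 3300 billion dollars

It doubles every 72/8 ≈ 9.00 years, so 36 years is 4.00 doublings.
2^4.00 ≈ 16.00; 208 × 16.00 ≈ 3300 billion dollars.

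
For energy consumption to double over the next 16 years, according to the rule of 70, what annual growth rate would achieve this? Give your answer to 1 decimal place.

70 / 16 ≈ 4.38, so about 4.4% annually.

4.4%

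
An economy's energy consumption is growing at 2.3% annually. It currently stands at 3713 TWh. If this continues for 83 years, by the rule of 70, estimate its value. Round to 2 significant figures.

Doubling time ≈ 70/2.3 = 30.43 years.
83 years is 83/30.43 ≈ 2.73 doublings, a factor of 2^2.73 ≈ 6.63.
3713 × 6.63 ≈ 25000 TWh.

≈ 25000 TWh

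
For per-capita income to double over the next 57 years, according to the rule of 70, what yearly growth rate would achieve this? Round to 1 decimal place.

70 / 57 ≈ 1.23, so about 1.2% per year.

≈ 1.2% per year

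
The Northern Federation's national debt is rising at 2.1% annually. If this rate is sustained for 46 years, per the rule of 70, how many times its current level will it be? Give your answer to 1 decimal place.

≈ 2.6 times

Doubles every ≈ 33.33 years (70/2.1).
46 years is 1.38 doublings; 2^1.38 ≈ 2.6×.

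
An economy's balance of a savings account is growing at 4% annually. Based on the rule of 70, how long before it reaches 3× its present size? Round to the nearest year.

≈ 28 years

At 4% it doubles every 70/4 ≈ 17.50 years.
Reaching 3× takes log₂(3) ≈ 1.58 doublings.
1.58 × 17.50 ≈ 28 years.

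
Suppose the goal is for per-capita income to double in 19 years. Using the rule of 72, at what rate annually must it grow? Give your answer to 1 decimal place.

72 / 19 ≈ 3.79, so about 3.8% annually.

about 3.8%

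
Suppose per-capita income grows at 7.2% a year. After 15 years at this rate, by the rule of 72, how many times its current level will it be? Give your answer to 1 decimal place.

approximately 2.8 times

Doubles every ≈ 10.00 years (72/7.2).
15 years is 1.50 doublings; 2^1.50 ≈ 2.8×.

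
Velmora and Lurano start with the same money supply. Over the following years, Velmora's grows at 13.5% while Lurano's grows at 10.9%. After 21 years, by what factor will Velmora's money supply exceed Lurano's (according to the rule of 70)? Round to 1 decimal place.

Rate gap = 13.5% − 10.9% = 2.6 points.
The ratio doubles every 70/2.6 ≈ 26.92 years.
21/26.92 ≈ 0.78 doublings → ratio ≈ 2^0.78 ≈ 1.7.

approximately 1.7 times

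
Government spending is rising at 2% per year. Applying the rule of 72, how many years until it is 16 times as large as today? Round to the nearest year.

Doubling time ≈ 72/2 = 36.00 years.
16× is 4 doublings, so 4 × 36.00 ≈ 144 years.

around 144 years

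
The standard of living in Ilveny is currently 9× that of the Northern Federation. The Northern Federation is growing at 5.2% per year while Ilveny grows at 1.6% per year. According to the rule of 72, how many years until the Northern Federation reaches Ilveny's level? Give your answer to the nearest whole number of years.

What matters is the difference: 3.6 pp.
Rule of 72 on the gap: the ratio halves every 72/3.6 ≈ 20.00 years.
A 9× gap takes log₂(9) ≈ 3.17 halvings to close: 3.17 × 20.00 ≈ 63 years.

roughly 63 years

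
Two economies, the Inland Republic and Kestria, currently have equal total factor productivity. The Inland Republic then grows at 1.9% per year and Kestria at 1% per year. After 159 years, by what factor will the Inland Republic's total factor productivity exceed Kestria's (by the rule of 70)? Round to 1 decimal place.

about 4.1 times

the Inland Republic pulls ahead at 0.9 pp per year, so the ratio doubles every 70/0.9 ≈ 77.78 years.
In 159 years that's 2.04 doublings: 2^2.04 ≈ 4.1.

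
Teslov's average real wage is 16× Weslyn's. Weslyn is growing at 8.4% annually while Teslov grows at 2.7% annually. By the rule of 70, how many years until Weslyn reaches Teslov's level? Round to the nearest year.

What matters is the difference: 5.7 pp.
Rule of 70 on the gap: the ratio halves every 70/5.7 ≈ 12.28 years.
A 16× gap closes after 4 halvings: 4 × 12.28 ≈ 49 years.

approximately 49 years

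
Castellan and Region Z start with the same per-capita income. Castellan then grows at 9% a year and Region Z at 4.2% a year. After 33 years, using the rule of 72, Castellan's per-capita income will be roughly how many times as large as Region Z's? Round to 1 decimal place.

4.6 times

Only the 4.8-point difference matters.
72/4.8 ≈ 15.00 years per doubling of the ratio; 33 years gives 2.20 doublings, so ≈ 4.6×.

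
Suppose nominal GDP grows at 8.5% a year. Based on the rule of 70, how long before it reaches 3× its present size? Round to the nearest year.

At 8.5% it doubles every 70/8.5 ≈ 8.24 years.
3× is log₂ 3 ≈ 1.58 doublings, so ≈ 1.58 × 8.24 = 13 years.

roughly 13 years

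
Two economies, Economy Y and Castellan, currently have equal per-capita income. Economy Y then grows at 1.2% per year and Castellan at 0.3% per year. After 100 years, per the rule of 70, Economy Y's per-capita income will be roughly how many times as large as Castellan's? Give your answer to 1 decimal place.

Rate gap = 1.2% − 0.3% = 0.9 points.
The ratio doubles every 70/0.9 ≈ 77.78 years.
100/77.78 ≈ 1.29 doublings → ratio ≈ 2^1.29 ≈ 2.4.

roughly 2.4 times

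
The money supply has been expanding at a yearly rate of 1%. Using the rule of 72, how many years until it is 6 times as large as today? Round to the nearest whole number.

approximately 186 years

At 1% it doubles every 72/1 ≈ 72.00 years.
6× is log₂ 6 ≈ 2.58 doublings, so ≈ 2.58 × 72.00 = 186 years.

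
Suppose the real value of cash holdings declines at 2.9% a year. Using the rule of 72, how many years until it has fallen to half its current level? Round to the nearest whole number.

25 years

The rule works in reverse for decay: 72/2.9 ≈ 24.83 years to halve.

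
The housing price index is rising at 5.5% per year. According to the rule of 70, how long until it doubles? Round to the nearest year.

70/5.5 ≈ 12.73, so it doubles roughly every 13 years.

around 13 years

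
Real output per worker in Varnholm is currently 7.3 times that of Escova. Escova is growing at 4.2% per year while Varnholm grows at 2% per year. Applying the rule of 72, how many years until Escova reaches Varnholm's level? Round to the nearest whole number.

about 94 years

What matters is the difference: 2.2 pp.
Rule of 72 on the gap: the ratio halves every 72/2.2 ≈ 32.73 years.
A 7.3 times gap takes log₂(7.3) ≈ 2.87 halvings to close: 2.87 × 32.73 ≈ 94 years.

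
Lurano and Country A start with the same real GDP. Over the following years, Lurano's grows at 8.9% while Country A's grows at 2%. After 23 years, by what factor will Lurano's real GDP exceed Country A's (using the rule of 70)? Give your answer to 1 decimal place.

Lurano pulls ahead at 6.9 pp per year, so the ratio doubles every 70/6.9 ≈ 10.14 years.
In 23 years that's 2.27 doublings: 2^2.27 ≈ 4.8.

around 4.8 times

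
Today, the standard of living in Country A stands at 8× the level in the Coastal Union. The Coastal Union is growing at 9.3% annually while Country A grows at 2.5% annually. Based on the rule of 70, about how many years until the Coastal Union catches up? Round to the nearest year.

approximately 31 years

What matters is the difference: 6.8 pp.
Rule of 70 on the gap: the ratio halves every 70/6.8 ≈ 10.29 years.
An 8× gap closes after 3 halvings: 3 × 10.29 ≈ 31 years.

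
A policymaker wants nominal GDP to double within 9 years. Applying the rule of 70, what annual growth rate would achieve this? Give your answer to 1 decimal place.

≈ 7.8%

70 / 9 ≈ 7.78, so about 7.8% a year.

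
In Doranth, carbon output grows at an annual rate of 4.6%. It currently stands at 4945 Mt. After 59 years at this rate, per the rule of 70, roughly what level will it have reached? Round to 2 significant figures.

roughly 73000 Mt

It doubles every 70/4.6 ≈ 15.22 years, so 59 years is 3.88 doublings.
2^3.88 ≈ 14.72; 4945 × 14.72 ≈ 73000 Mt.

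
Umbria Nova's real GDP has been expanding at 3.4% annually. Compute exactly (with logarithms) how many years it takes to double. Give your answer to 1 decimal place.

20.7 years

t = ln(2) / ln(1 + 0.034) = 0.6931 / 0.033435 ≈ 20.73.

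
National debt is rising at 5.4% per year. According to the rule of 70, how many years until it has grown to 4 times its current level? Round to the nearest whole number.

around 26 years

At 5.4% it doubles every 70/5.4 ≈ 12.96 years.
Getting to 4× needs 2 doublings: 2 × 12.96 ≈ 26 years.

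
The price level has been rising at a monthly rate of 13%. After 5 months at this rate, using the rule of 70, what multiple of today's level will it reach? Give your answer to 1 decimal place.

approximately 1.9 times

Doubles every ≈ 5.38 months (70/13).
5 months is 0.93 doublings; 2^0.93 ≈ 1.9×.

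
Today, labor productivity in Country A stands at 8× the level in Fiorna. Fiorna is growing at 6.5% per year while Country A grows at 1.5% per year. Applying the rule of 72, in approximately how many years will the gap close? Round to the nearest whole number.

≈ 43 years

The growth-rate gap is 6.5% − 1.5% = 5 percentage points.
So the ratio between them halves every 72/5 ≈ 14.40 years.
An 8× gap closes after 3 halvings: 3 × 14.40 ≈ 43 years.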